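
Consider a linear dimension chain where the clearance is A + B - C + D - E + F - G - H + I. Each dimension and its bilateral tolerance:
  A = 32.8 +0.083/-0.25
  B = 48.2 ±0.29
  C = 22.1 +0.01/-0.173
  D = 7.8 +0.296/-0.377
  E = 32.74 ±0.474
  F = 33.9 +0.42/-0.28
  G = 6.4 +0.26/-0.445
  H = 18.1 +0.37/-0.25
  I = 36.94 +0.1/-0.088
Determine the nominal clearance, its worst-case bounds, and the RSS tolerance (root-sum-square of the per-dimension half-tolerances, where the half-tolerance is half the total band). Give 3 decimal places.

Stack each dimension's contribution:
  +A: nom +32.800 → Σnom=32.800; wc +0.083/-0.250 → slack +0.083/-0.250; half-tol=0.167, Σhalf²=0.027722
  +B: nom +48.200 → Σnom=81.000; wc +0.290/-0.290 → slack +0.373/-0.540; half-tol=0.290, Σhalf²=0.111822
  -C: nom -22.100 → Σnom=58.900; wc +0.173/-0.010 → slack +0.546/-0.550; half-tol=0.091, Σhalf²=0.120194
  +D: nom +7.800 → Σnom=66.700; wc +0.296/-0.377 → slack +0.842/-0.927; half-tol=0.337, Σhalf²=0.233427
  -E: nom -32.740 → Σnom=33.960; wc +0.474/-0.474 → slack +1.316/-1.401; half-tol=0.474, Σhalf²=0.458103
  +F: nom +33.900 → Σnom=67.860; wc +0.420/-0.280 → slack +1.736/-1.681; half-tol=0.350, Σhalf²=0.580603
  -G: nom -6.400 → Σnom=61.460; wc +0.445/-0.260 → slack +2.181/-1.941; half-tol=0.353, Σhalf²=0.704859
  -H: nom -18.100 → Σnom=43.360; wc +0.250/-0.370 → slack +2.431/-2.311; half-tol=0.310, Σhalf²=0.800959
  +I: nom +36.940 → Σnom=80.300; wc +0.100/-0.088 → slack +2.531/-2.399; half-tol=0.094, Σhalf²=0.809795
Nominal = 80.300. Worst-case = [80.300 - 2.399, 80.300 + 2.531] = [77.901, 82.831]. RSS = √0.809795 = 0.900.

nominal=80.300 wc=[77.901,82.831] rss=0.900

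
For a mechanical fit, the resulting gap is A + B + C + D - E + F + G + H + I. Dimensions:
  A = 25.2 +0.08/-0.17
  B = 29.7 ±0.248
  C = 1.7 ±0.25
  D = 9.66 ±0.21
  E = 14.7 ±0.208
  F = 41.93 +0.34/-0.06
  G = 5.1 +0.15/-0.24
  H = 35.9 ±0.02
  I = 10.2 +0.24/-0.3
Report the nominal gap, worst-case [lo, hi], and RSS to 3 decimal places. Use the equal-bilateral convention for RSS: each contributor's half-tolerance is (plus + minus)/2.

Stack each dimension's contribution:
  +A: nom +25.200 → Σnom=25.200; wc +0.080/-0.170 → slack +0.080/-0.170; half-tol=0.125, Σhalf²=0.015625
  +B: nom +29.700 → Σnom=54.900; wc +0.248/-0.248 → slack +0.328/-0.418; half-tol=0.248, Σhalf²=0.077129
  +C: nom +1.700 → Σnom=56.600; wc +0.250/-0.250 → slack +0.578/-0.668; half-tol=0.250, Σhalf²=0.139629
  +D: nom +9.660 → Σnom=66.260; wc +0.210/-0.210 → slack +0.788/-0.878; half-tol=0.210, Σhalf²=0.183729
  -E: nom -14.700 → Σnom=51.560; wc +0.208/-0.208 → slack +0.996/-1.086; half-tol=0.208, Σhalf²=0.226993
  +F: nom +41.930 → Σnom=93.490; wc +0.340/-0.060 → slack +1.336/-1.146; half-tol=0.200, Σhalf²=0.266993
  +G: nom +5.100 → Σnom=98.590; wc +0.150/-0.240 → slack +1.486/-1.386; half-tol=0.195, Σhalf²=0.305018
  +H: nom +35.900 → Σnom=134.490; wc +0.020/-0.020 → slack +1.506/-1.406; half-tol=0.020, Σhalf²=0.305418
  +I: nom +10.200 → Σnom=144.690; wc +0.240/-0.300 → slack +1.746/-1.706; half-tol=0.270, Σhalf²=0.378318
Nominal = 144.690. Worst-case = [144.690 - 1.706, 144.690 + 1.746] = [142.984, 146.436]. RSS = √0.378318 = 0.615.

nominal=144.690 wc=[142.984,146.436] rss=0.615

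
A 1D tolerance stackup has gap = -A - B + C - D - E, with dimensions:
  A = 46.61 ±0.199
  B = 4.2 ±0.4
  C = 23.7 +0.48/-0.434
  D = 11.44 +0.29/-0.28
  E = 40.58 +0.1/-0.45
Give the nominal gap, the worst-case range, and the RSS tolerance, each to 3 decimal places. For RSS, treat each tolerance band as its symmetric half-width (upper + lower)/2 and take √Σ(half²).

nominal=-79.130 wc=[-80.553,-77.321] rss=0.752

Stack each dimension's contribution:
  -A: nom -46.610 → Σnom=-46.610; wc +0.199/-0.199 → slack +0.199/-0.199; half-tol=0.199, Σhalf²=0.039601
  -B: nom -4.200 → Σnom=-50.810; wc +0.400/-0.400 → slack +0.599/-0.599; half-tol=0.400, Σhalf²=0.199601
  +C: nom +23.700 → Σnom=-27.110; wc +0.480/-0.434 → slack +1.079/-1.033; half-tol=0.457, Σhalf²=0.408450
  -D: nom -11.440 → Σnom=-38.550; wc +0.280/-0.290 → slack +1.359/-1.323; half-tol=0.285, Σhalf²=0.489675
  -E: nom -40.580 → Σnom=-79.130; wc +0.450/-0.100 → slack +1.809/-1.423; half-tol=0.275, Σhalf²=0.565300
Nominal = -79.130. Worst-case = [-79.130 - 1.423, -79.130 + 1.809] = [-80.553, -77.321]. RSS = √0.565300 = 0.752.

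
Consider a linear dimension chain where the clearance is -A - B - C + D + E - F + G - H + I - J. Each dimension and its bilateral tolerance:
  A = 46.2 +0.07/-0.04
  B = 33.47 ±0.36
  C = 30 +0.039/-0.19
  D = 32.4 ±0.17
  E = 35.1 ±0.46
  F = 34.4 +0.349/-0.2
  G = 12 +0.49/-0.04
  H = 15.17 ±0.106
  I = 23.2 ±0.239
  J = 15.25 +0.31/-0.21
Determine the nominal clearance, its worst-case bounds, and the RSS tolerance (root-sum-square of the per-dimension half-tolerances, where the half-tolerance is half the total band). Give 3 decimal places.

nominal=-71.790 wc=[-73.933,-69.325] rss=0.817

Stack each dimension's contribution:
  -A: nom -46.200 → Σnom=-46.200; wc +0.040/-0.070 → slack +0.040/-0.070; half-tol=0.055, Σhalf²=0.003025
  -B: nom -33.470 → Σnom=-79.670; wc +0.360/-0.360 → slack +0.400/-0.430; half-tol=0.360, Σhalf²=0.132625
  -C: nom -30.000 → Σnom=-109.670; wc +0.190/-0.039 → slack +0.590/-0.469; half-tol=0.115, Σhalf²=0.145735
  +D: nom +32.400 → Σnom=-77.270; wc +0.170/-0.170 → slack +0.760/-0.639; half-tol=0.170, Σhalf²=0.174635
  +E: nom +35.100 → Σnom=-42.170; wc +0.460/-0.460 → slack +1.220/-1.099; half-tol=0.460, Σhalf²=0.386235
  -F: nom -34.400 → Σnom=-76.570; wc +0.200/-0.349 → slack +1.420/-1.448; half-tol=0.274, Σhalf²=0.461585
  +G: nom +12.000 → Σnom=-64.570; wc +0.490/-0.040 → slack +1.910/-1.488; half-tol=0.265, Σhalf²=0.531810
  -H: nom -15.170 → Σnom=-79.740; wc +0.106/-0.106 → slack +2.016/-1.594; half-tol=0.106, Σhalf²=0.543046
  +I: nom +23.200 → Σnom=-56.540; wc +0.239/-0.239 → slack +2.255/-1.833; half-tol=0.239, Σhalf²=0.600167
  -J: nom -15.250 → Σnom=-71.790; wc +0.210/-0.310 → slack +2.465/-2.143; half-tol=0.260, Σhalf²=0.667767
Nominal = -71.790. Worst-case = [-71.790 - 2.143, -71.790 + 2.465] = [-73.933, -69.325]. RSS = √0.667767 = 0.817.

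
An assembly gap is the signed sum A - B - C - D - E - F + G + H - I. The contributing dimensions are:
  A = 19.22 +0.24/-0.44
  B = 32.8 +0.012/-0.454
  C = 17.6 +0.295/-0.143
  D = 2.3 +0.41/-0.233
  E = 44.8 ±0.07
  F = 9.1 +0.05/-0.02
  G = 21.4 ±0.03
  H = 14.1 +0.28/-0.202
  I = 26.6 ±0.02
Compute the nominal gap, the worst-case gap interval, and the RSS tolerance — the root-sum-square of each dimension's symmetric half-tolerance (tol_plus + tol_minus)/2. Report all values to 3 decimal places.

nominal=-78.480 wc=[-80.009,-76.990] rss=0.622

Stack each dimension's contribution:
  +A: nom +19.220 → Σnom=19.220; wc +0.240/-0.440 → slack +0.240/-0.440; half-tol=0.340, Σhalf²=0.115600
  -B: nom -32.800 → Σnom=-13.580; wc +0.454/-0.012 → slack +0.694/-0.452; half-tol=0.233, Σhalf²=0.169889
  -C: nom -17.600 → Σnom=-31.180; wc +0.143/-0.295 → slack +0.837/-0.747; half-tol=0.219, Σhalf²=0.217850
  -D: nom -2.300 → Σnom=-33.480; wc +0.233/-0.410 → slack +1.070/-1.157; half-tol=0.322, Σhalf²=0.321212
  -E: nom -44.800 → Σnom=-78.280; wc +0.070/-0.070 → slack +1.140/-1.227; half-tol=0.070, Σhalf²=0.326112
  -F: nom -9.100 → Σnom=-87.380; wc +0.020/-0.050 → slack +1.160/-1.277; half-tol=0.035, Σhalf²=0.327337
  +G: nom +21.400 → Σnom=-65.980; wc +0.030/-0.030 → slack +1.190/-1.307; half-tol=0.030, Σhalf²=0.328237
  +H: nom +14.100 → Σnom=-51.880; wc +0.280/-0.202 → slack +1.470/-1.509; half-tol=0.241, Σhalf²=0.386318
  -I: nom -26.600 → Σnom=-78.480; wc +0.020/-0.020 → slack +1.490/-1.529; half-tol=0.020, Σhalf²=0.386718
Nominal = -78.480. Worst-case = [-78.480 - 1.529, -78.480 + 1.490] = [-80.009, -76.990]. RSS = √0.386718 = 0.622.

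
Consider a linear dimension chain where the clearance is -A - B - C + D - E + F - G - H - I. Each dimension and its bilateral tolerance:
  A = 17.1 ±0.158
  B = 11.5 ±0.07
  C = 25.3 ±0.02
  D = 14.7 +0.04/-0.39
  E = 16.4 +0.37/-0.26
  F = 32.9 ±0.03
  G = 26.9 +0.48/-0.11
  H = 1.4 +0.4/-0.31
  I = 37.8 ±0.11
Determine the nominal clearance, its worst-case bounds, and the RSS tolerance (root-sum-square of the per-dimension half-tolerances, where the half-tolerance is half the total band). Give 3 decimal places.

Stack each dimension's contribution:
  -A: nom -17.100 → Σnom=-17.100; wc +0.158/-0.158 → slack +0.158/-0.158; half-tol=0.158, Σhalf²=0.024964
  -B: nom -11.500 → Σnom=-28.600; wc +0.070/-0.070 → slack +0.228/-0.228; half-tol=0.070, Σhalf²=0.029864
  -C: nom -25.300 → Σnom=-53.900; wc +0.020/-0.020 → slack +0.248/-0.248; half-tol=0.020, Σhalf²=0.030264
  +D: nom +14.700 → Σnom=-39.200; wc +0.040/-0.390 → slack +0.288/-0.638; half-tol=0.215, Σhalf²=0.076489
  -E: nom -16.400 → Σnom=-55.600; wc +0.260/-0.370 → slack +0.548/-1.008; half-tol=0.315, Σhalf²=0.175714
  +F: nom +32.900 → Σnom=-22.700; wc +0.030/-0.030 → slack +0.578/-1.038; half-tol=0.030, Σhalf²=0.176614
  -G: nom -26.900 → Σnom=-49.600; wc +0.110/-0.480 → slack +0.688/-1.518; half-tol=0.295, Σhalf²=0.263639
  -H: nom -1.400 → Σnom=-51.000; wc +0.310/-0.400 → slack +0.998/-1.918; half-tol=0.355, Σhalf²=0.389664
  -I: nom -37.800 → Σnom=-88.800; wc +0.110/-0.110 → slack +1.108/-2.028; half-tol=0.110, Σhalf²=0.401764
Nominal = -88.800. Worst-case = [-88.800 - 2.028, -88.800 + 1.108] = [-90.828, -87.692]. RSS = √0.401764 = 0.634.

nominal=-88.800 wc=[-90.828,-87.692] rss=0.634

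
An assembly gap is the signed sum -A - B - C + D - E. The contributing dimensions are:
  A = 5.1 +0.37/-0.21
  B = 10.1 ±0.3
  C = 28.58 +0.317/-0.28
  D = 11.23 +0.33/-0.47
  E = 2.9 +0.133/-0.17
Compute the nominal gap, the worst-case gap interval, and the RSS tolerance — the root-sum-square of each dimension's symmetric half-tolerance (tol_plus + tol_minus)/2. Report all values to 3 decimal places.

Stack each dimension's contribution:
  -A: nom -5.100 → Σnom=-5.100; wc +0.210/-0.370 → slack +0.210/-0.370; half-tol=0.290, Σhalf²=0.084100
  -B: nom -10.100 → Σnom=-15.200; wc +0.300/-0.300 → slack +0.510/-0.670; half-tol=0.300, Σhalf²=0.174100
  -C: nom -28.580 → Σnom=-43.780; wc +0.280/-0.317 → slack +0.790/-0.987; half-tol=0.298, Σhalf²=0.263202
  +D: nom +11.230 → Σnom=-32.550; wc +0.330/-0.470 → slack +1.120/-1.457; half-tol=0.400, Σhalf²=0.423202
  -E: nom -2.900 → Σnom=-35.450; wc +0.170/-0.133 → slack +1.290/-1.590; half-tol=0.152, Σhalf²=0.446155
Nominal = -35.450. Worst-case = [-35.450 - 1.590, -35.450 + 1.290] = [-37.040, -34.160]. RSS = √0.446155 = 0.668.

nominal=-35.450 wc=[-37.040,-34.160] rss=0.668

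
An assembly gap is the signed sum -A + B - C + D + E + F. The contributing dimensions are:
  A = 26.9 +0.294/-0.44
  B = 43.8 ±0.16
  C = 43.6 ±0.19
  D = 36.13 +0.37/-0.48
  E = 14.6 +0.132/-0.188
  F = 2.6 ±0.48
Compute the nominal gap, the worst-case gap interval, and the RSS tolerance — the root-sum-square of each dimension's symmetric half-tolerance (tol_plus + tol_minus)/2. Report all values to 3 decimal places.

Stack each dimension's contribution:
  -A: nom -26.900 → Σnom=-26.900; wc +0.440/-0.294 → slack +0.440/-0.294; half-tol=0.367, Σhalf²=0.134689
  +B: nom +43.800 → Σnom=16.900; wc +0.160/-0.160 → slack +0.600/-0.454; half-tol=0.160, Σhalf²=0.160289
  -C: nom -43.600 → Σnom=-26.700; wc +0.190/-0.190 → slack +0.790/-0.644; half-tol=0.190, Σhalf²=0.196389
  +D: nom +36.130 → Σnom=9.430; wc +0.370/-0.480 → slack +1.160/-1.124; half-tol=0.425, Σhalf²=0.377014
  +E: nom +14.600 → Σnom=24.030; wc +0.132/-0.188 → slack +1.292/-1.312; half-tol=0.160, Σhalf²=0.402614
  +F: nom +2.600 → Σnom=26.630; wc +0.480/-0.480 → slack +1.772/-1.792; half-tol=0.480, Σhalf²=0.633014
Nominal = 26.630. Worst-case = [26.630 - 1.792, 26.630 + 1.772] = [24.838, 28.402]. RSS = √0.633014 = 0.796.

nominal=26.630 wc=[24.838,28.402] rss=0.796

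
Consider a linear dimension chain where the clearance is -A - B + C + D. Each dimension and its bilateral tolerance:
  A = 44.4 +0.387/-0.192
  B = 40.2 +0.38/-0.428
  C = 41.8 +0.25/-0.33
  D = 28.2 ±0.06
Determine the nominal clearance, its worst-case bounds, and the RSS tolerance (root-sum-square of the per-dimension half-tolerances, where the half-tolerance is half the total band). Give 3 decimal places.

nominal=-14.600 wc=[-15.757,-13.670] rss=0.579

Stack each dimension's contribution:
  -A: nom -44.400 → Σnom=-44.400; wc +0.192/-0.387 → slack +0.192/-0.387; half-tol=0.289, Σhalf²=0.083810
  -B: nom -40.200 → Σnom=-84.600; wc +0.428/-0.380 → slack +0.620/-0.767; half-tol=0.404, Σhalf²=0.247026
  +C: nom +41.800 → Σnom=-42.800; wc +0.250/-0.330 → slack +0.870/-1.097; half-tol=0.290, Σhalf²=0.331126
  +D: nom +28.200 → Σnom=-14.600; wc +0.060/-0.060 → slack +0.930/-1.157; half-tol=0.060, Σhalf²=0.334726
Nominal = -14.600. Worst-case = [-14.600 - 1.157, -14.600 + 0.930] = [-15.757, -13.670]. RSS = √0.334726 = 0.579.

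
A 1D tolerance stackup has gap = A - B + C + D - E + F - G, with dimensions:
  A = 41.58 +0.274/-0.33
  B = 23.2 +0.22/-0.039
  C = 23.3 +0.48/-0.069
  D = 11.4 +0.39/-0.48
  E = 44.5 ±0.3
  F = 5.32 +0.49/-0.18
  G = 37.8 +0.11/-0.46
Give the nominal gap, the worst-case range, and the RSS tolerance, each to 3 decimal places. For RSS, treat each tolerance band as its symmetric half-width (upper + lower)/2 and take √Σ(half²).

Stack each dimension's contribution:
  +A: nom +41.580 → Σnom=41.580; wc +0.274/-0.330 → slack +0.274/-0.330; half-tol=0.302, Σhalf²=0.091204
  -B: nom -23.200 → Σnom=18.380; wc +0.039/-0.220 → slack +0.313/-0.550; half-tol=0.130, Σhalf²=0.107974
  +C: nom +23.300 → Σnom=41.680; wc +0.480/-0.069 → slack +0.793/-0.619; half-tol=0.274, Σhalf²=0.183325
  +D: nom +11.400 → Σnom=53.080; wc +0.390/-0.480 → slack +1.183/-1.099; half-tol=0.435, Σhalf²=0.372549
  -E: nom -44.500 → Σnom=8.580; wc +0.300/-0.300 → slack +1.483/-1.399; half-tol=0.300, Σhalf²=0.462549
  +F: nom +5.320 → Σnom=13.900; wc +0.490/-0.180 → slack +1.973/-1.579; half-tol=0.335, Σhalf²=0.574774
  -G: nom -37.800 → Σnom=-23.900; wc +0.460/-0.110 → slack +2.433/-1.689; half-tol=0.285, Σhalf²=0.655999
Nominal = -23.900. Worst-case = [-23.900 - 1.689, -23.900 + 2.433] = [-25.589, -21.467]. RSS = √0.655999 = 0.810.

nominal=-23.900 wc=[-25.589,-21.467] rss=0.810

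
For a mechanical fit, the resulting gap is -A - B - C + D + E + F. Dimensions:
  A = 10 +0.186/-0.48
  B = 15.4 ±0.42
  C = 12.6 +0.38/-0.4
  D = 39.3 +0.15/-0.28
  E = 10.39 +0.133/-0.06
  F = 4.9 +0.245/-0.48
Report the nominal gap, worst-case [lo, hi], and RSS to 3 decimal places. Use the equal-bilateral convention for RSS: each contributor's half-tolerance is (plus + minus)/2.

Stack each dimension's contribution:
  -A: nom -10.000 → Σnom=-10.000; wc +0.480/-0.186 → slack +0.480/-0.186; half-tol=0.333, Σhalf²=0.110889
  -B: nom -15.400 → Σnom=-25.400; wc +0.420/-0.420 → slack +0.900/-0.606; half-tol=0.420, Σhalf²=0.287289
  -C: nom -12.600 → Σnom=-38.000; wc +0.400/-0.380 → slack +1.300/-0.986; half-tol=0.390, Σhalf²=0.439389
  +D: nom +39.300 → Σnom=1.300; wc +0.150/-0.280 → slack +1.450/-1.266; half-tol=0.215, Σhalf²=0.485614
  +E: nom +10.390 → Σnom=11.690; wc +0.133/-0.060 → slack +1.583/-1.326; half-tol=0.097, Σhalf²=0.494926
  +F: nom +4.900 → Σnom=16.590; wc +0.245/-0.480 → slack +1.828/-1.806; half-tol=0.362, Σhalf²=0.626332
Nominal = 16.590. Worst-case = [16.590 - 1.806, 16.590 + 1.828] = [14.784, 18.418]. RSS = √0.626332 = 0.791.

nominal=16.590 wc=[14.784,18.418] rss=0.791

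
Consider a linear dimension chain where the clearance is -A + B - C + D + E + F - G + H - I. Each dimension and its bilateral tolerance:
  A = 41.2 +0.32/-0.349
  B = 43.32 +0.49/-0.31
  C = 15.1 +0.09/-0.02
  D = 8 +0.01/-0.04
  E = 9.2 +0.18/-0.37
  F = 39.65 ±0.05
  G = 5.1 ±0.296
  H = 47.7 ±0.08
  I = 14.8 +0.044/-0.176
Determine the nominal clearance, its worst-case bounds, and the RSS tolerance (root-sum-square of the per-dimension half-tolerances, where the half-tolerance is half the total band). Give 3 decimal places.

Stack each dimension's contribution:
  -A: nom -41.200 → Σnom=-41.200; wc +0.349/-0.320 → slack +0.349/-0.320; half-tol=0.335, Σhalf²=0.111890
  +B: nom +43.320 → Σnom=2.120; wc +0.490/-0.310 → slack +0.839/-0.630; half-tol=0.400, Σhalf²=0.271890
  -C: nom -15.100 → Σnom=-12.980; wc +0.020/-0.090 → slack +0.859/-0.720; half-tol=0.055, Σhalf²=0.274915
  +D: nom +8.000 → Σnom=-4.980; wc +0.010/-0.040 → slack +0.869/-0.760; half-tol=0.025, Σhalf²=0.275540
  +E: nom +9.200 → Σnom=4.220; wc +0.180/-0.370 → slack +1.049/-1.130; half-tol=0.275, Σhalf²=0.351165
  +F: nom +39.650 → Σnom=43.870; wc +0.050/-0.050 → slack +1.099/-1.180; half-tol=0.050, Σhalf²=0.353665
  -G: nom -5.100 → Σnom=38.770; wc +0.296/-0.296 → slack +1.395/-1.476; half-tol=0.296, Σhalf²=0.441281
  +H: nom +47.700 → Σnom=86.470; wc +0.080/-0.080 → slack +1.475/-1.556; half-tol=0.080, Σhalf²=0.447681
  -I: nom -14.800 → Σnom=71.670; wc +0.176/-0.044 → slack +1.651/-1.600; half-tol=0.110, Σhalf²=0.459781
Nominal = 71.670. Worst-case = [71.670 - 1.600, 71.670 + 1.651] = [70.070, 73.321]. RSS = √0.459781 = 0.678.

nominal=71.670 wc=[70.070,73.321] rss=0.678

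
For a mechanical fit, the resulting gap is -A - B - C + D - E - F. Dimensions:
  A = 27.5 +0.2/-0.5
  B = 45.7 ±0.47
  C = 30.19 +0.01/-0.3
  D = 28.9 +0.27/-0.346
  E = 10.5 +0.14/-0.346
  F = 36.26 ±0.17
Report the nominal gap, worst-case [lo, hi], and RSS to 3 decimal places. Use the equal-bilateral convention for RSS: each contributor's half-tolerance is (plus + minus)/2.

nominal=-121.250 wc=[-122.586,-119.194] rss=0.742

Stack each dimension's contribution:
  -A: nom -27.500 → Σnom=-27.500; wc +0.500/-0.200 → slack +0.500/-0.200; half-tol=0.350, Σhalf²=0.122500
  -B: nom -45.700 → Σnom=-73.200; wc +0.470/-0.470 → slack +0.970/-0.670; half-tol=0.470, Σhalf²=0.343400
  -C: nom -30.190 → Σnom=-103.390; wc +0.300/-0.010 → slack +1.270/-0.680; half-tol=0.155, Σhalf²=0.367425
  +D: nom +28.900 → Σnom=-74.490; wc +0.270/-0.346 → slack +1.540/-1.026; half-tol=0.308, Σhalf²=0.462289
  -E: nom -10.500 → Σnom=-84.990; wc +0.346/-0.140 → slack +1.886/-1.166; half-tol=0.243, Σhalf²=0.521338
  -F: nom -36.260 → Σnom=-121.250; wc +0.170/-0.170 → slack +2.056/-1.336; half-tol=0.170, Σhalf²=0.550238
Nominal = -121.250. Worst-case = [-121.250 - 1.336, -121.250 + 2.056] = [-122.586, -119.194]. RSS = √0.550238 = 0.742.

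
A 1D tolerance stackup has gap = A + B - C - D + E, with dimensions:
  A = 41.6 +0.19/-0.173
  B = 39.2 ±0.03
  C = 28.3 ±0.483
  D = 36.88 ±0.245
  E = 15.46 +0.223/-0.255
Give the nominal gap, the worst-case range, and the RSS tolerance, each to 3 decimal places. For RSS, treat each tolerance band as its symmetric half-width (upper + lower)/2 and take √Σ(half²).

Stack each dimension's contribution:
  +A: nom +41.600 → Σnom=41.600; wc +0.190/-0.173 → slack +0.190/-0.173; half-tol=0.181, Σhalf²=0.032942
  +B: nom +39.200 → Σnom=80.800; wc +0.030/-0.030 → slack +0.220/-0.203; half-tol=0.030, Σhalf²=0.033842
  -C: nom -28.300 → Σnom=52.500; wc +0.483/-0.483 → slack +0.703/-0.686; half-tol=0.483, Σhalf²=0.267131
  -D: nom -36.880 → Σnom=15.620; wc +0.245/-0.245 → slack +0.948/-0.931; half-tol=0.245, Σhalf²=0.327156
  +E: nom +15.460 → Σnom=31.080; wc +0.223/-0.255 → slack +1.171/-1.186; half-tol=0.239, Σhalf²=0.384277
Nominal = 31.080. Worst-case = [31.080 - 1.186, 31.080 + 1.171] = [29.894, 32.251]. RSS = √0.384277 = 0.620.

nominal=31.080 wc=[29.894,32.251] rss=0.620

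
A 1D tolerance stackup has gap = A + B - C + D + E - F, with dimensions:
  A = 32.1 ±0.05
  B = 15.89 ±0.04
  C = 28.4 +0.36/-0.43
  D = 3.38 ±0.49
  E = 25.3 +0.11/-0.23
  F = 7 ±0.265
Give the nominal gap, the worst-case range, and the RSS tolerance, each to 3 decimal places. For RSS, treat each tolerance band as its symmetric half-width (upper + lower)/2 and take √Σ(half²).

Stack each dimension's contribution:
  +A: nom +32.100 → Σnom=32.100; wc +0.050/-0.050 → slack +0.050/-0.050; half-tol=0.050, Σhalf²=0.002500
  +B: nom +15.890 → Σnom=47.990; wc +0.040/-0.040 → slack +0.090/-0.090; half-tol=0.040, Σhalf²=0.004100
  -C: nom -28.400 → Σnom=19.590; wc +0.430/-0.360 → slack +0.520/-0.450; half-tol=0.395, Σhalf²=0.160125
  +D: nom +3.380 → Σnom=22.970; wc +0.490/-0.490 → slack +1.010/-0.940; half-tol=0.490, Σhalf²=0.400225
  +E: nom +25.300 → Σnom=48.270; wc +0.110/-0.230 → slack +1.120/-1.170; half-tol=0.170, Σhalf²=0.429125
  -F: nom -7.000 → Σnom=41.270; wc +0.265/-0.265 → slack +1.385/-1.435; half-tol=0.265, Σhalf²=0.499350
Nominal = 41.270. Worst-case = [41.270 - 1.435, 41.270 + 1.385] = [39.835, 42.655]. RSS = √0.499350 = 0.707.

nominal=41.270 wc=[39.835,42.655] rss=0.707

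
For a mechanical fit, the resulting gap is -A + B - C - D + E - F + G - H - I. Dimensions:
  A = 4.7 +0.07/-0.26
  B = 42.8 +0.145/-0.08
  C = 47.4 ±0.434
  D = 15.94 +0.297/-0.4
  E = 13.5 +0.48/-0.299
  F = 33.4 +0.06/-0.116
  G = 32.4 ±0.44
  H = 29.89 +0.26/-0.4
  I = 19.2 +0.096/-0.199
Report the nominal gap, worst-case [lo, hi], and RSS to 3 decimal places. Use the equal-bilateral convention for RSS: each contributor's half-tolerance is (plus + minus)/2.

nominal=-61.830 wc=[-63.866,-58.956] rss=0.913

Stack each dimension's contribution:
  -A: nom -4.700 → Σnom=-4.700; wc +0.260/-0.070 → slack +0.260/-0.070; half-tol=0.165, Σhalf²=0.027225
  +B: nom +42.800 → Σnom=38.100; wc +0.145/-0.080 → slack +0.405/-0.150; half-tol=0.112, Σhalf²=0.039881
  -C: nom -47.400 → Σnom=-9.300; wc +0.434/-0.434 → slack +0.839/-0.584; half-tol=0.434, Σhalf²=0.228237
  -D: nom -15.940 → Σnom=-25.240; wc +0.400/-0.297 → slack +1.239/-0.881; half-tol=0.349, Σhalf²=0.349690
  +E: nom +13.500 → Σnom=-11.740; wc +0.480/-0.299 → slack +1.719/-1.180; half-tol=0.389, Σhalf²=0.501400
  -F: nom -33.400 → Σnom=-45.140; wc +0.116/-0.060 → slack +1.835/-1.240; half-tol=0.088, Σhalf²=0.509144
  +G: nom +32.400 → Σnom=-12.740; wc +0.440/-0.440 → slack +2.275/-1.680; half-tol=0.440, Σhalf²=0.702744
  -H: nom -29.890 → Σnom=-42.630; wc +0.400/-0.260 → slack +2.675/-1.940; half-tol=0.330, Σhalf²=0.811644
  -I: nom -19.200 → Σnom=-61.830; wc +0.199/-0.096 → slack +2.874/-2.036; half-tol=0.148, Σhalf²=0.833400
Nominal = -61.830. Worst-case = [-61.830 - 2.036, -61.830 + 2.874] = [-63.866, -58.956]. RSS = √0.833400 = 0.913.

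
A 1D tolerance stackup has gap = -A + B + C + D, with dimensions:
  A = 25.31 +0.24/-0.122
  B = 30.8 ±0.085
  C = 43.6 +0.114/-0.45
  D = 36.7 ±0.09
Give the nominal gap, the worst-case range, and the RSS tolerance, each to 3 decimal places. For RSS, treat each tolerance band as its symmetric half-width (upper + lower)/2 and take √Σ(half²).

nominal=85.790 wc=[84.925,86.201] rss=0.357

Stack each dimension's contribution:
  -A: nom -25.310 → Σnom=-25.310; wc +0.122/-0.240 → slack +0.122/-0.240; half-tol=0.181, Σhalf²=0.032761
  +B: nom +30.800 → Σnom=5.490; wc +0.085/-0.085 → slack +0.207/-0.325; half-tol=0.085, Σhalf²=0.039986
  +C: nom +43.600 → Σnom=49.090; wc +0.114/-0.450 → slack +0.321/-0.775; half-tol=0.282, Σhalf²=0.119510
  +D: nom +36.700 → Σnom=85.790; wc +0.090/-0.090 → slack +0.411/-0.865; half-tol=0.090, Σhalf²=0.127610
Nominal = 85.790. Worst-case = [85.790 - 0.865, 85.790 + 0.411] = [84.925, 86.201]. RSS = √0.127610 = 0.357.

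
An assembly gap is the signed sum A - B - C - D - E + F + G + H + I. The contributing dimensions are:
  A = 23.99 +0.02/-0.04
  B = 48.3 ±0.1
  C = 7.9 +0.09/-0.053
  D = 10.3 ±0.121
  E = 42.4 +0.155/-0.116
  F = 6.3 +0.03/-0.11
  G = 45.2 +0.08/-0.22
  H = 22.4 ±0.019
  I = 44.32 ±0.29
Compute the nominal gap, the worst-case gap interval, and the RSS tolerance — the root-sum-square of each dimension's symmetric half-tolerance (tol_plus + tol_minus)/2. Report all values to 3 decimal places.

nominal=33.310 wc=[32.165,34.139] rss=0.401

Stack each dimension's contribution:
  +A: nom +23.990 → Σnom=23.990; wc +0.020/-0.040 → slack +0.020/-0.040; half-tol=0.030, Σhalf²=0.000900
  -B: nom -48.300 → Σnom=-24.310; wc +0.100/-0.100 → slack +0.120/-0.140; half-tol=0.100, Σhalf²=0.010900
  -C: nom -7.900 → Σnom=-32.210; wc +0.053/-0.090 → slack +0.173/-0.230; half-tol=0.071, Σhalf²=0.016012
  -D: nom -10.300 → Σnom=-42.510; wc +0.121/-0.121 → slack +0.294/-0.351; half-tol=0.121, Σhalf²=0.030653
  -E: nom -42.400 → Σnom=-84.910; wc +0.116/-0.155 → slack +0.410/-0.506; half-tol=0.136, Σhalf²=0.049014
  +F: nom +6.300 → Σnom=-78.610; wc +0.030/-0.110 → slack +0.440/-0.616; half-tol=0.070, Σhalf²=0.053914
  +G: nom +45.200 → Σnom=-33.410; wc +0.080/-0.220 → slack +0.520/-0.836; half-tol=0.150, Σhalf²=0.076413
  +H: nom +22.400 → Σnom=-11.010; wc +0.019/-0.019 → slack +0.539/-0.855; half-tol=0.019, Σhalf²=0.076774
  +I: nom +44.320 → Σnom=33.310; wc +0.290/-0.290 → slack +0.829/-1.145; half-tol=0.290, Σhalf²=0.160874
Nominal = 33.310. Worst-case = [33.310 - 1.145, 33.310 + 0.829] = [32.165, 34.139]. RSS = √0.160874 = 0.401.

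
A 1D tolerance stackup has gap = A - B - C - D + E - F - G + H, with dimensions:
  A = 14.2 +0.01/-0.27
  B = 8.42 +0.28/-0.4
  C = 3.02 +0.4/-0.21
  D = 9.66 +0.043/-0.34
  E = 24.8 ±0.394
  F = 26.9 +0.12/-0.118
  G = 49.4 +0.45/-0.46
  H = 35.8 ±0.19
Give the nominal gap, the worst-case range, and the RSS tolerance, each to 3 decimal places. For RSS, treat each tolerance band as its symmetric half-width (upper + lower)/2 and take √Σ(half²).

nominal=-22.600 wc=[-24.747,-20.478] rss=0.823

Stack each dimension's contribution:
  +A: nom +14.200 → Σnom=14.200; wc +0.010/-0.270 → slack +0.010/-0.270; half-tol=0.140, Σhalf²=0.019600
  -B: nom -8.420 → Σnom=5.780; wc +0.400/-0.280 → slack +0.410/-0.550; half-tol=0.340, Σhalf²=0.135200
  -C: nom -3.020 → Σnom=2.760; wc +0.210/-0.400 → slack +0.620/-0.950; half-tol=0.305, Σhalf²=0.228225
  -D: nom -9.660 → Σnom=-6.900; wc +0.340/-0.043 → slack +0.960/-0.993; half-tol=0.192, Σhalf²=0.264897
  +E: nom +24.800 → Σnom=17.900; wc +0.394/-0.394 → slack +1.354/-1.387; half-tol=0.394, Σhalf²=0.420133
  -F: nom -26.900 → Σnom=-9.000; wc +0.118/-0.120 → slack +1.472/-1.507; half-tol=0.119, Σhalf²=0.434294
  -G: nom -49.400 → Σnom=-58.400; wc +0.460/-0.450 → slack +1.932/-1.957; half-tol=0.455, Σhalf²=0.641319
  +H: nom +35.800 → Σnom=-22.600; wc +0.190/-0.190 → slack +2.122/-2.147; half-tol=0.190, Σhalf²=0.677419
Nominal = -22.600. Worst-case = [-22.600 - 2.147, -22.600 + 2.122] = [-24.747, -20.478]. RSS = √0.677419 = 0.823.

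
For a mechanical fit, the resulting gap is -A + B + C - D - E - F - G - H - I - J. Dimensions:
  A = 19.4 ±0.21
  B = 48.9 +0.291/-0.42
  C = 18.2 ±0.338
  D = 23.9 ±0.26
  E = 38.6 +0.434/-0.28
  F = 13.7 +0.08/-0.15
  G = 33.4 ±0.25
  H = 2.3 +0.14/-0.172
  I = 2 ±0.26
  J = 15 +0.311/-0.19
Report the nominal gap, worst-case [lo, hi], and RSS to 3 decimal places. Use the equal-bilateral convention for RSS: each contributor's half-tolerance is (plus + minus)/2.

Stack each dimension's contribution:
  -A: nom -19.400 → Σnom=-19.400; wc +0.210/-0.210 → slack +0.210/-0.210; half-tol=0.210, Σhalf²=0.044100
  +B: nom +48.900 → Σnom=29.500; wc +0.291/-0.420 → slack +0.501/-0.630; half-tol=0.355, Σhalf²=0.170480
  +C: nom +18.200 → Σnom=47.700; wc +0.338/-0.338 → slack +0.839/-0.968; half-tol=0.338, Σhalf²=0.284724
  -D: nom -23.900 → Σnom=23.800; wc +0.260/-0.260 → slack +1.099/-1.228; half-tol=0.260, Σhalf²=0.352324
  -E: nom -38.600 → Σnom=-14.800; wc +0.280/-0.434 → slack +1.379/-1.662; half-tol=0.357, Σhalf²=0.479773
  -F: nom -13.700 → Σnom=-28.500; wc +0.150/-0.080 → slack +1.529/-1.742; half-tol=0.115, Σhalf²=0.492998
  -G: nom -33.400 → Σnom=-61.900; wc +0.250/-0.250 → slack +1.779/-1.992; half-tol=0.250, Σhalf²=0.555498
  -H: nom -2.300 → Σnom=-64.200; wc +0.172/-0.140 → slack +1.951/-2.132; half-tol=0.156, Σhalf²=0.579834
  -I: nom -2.000 → Σnom=-66.200; wc +0.260/-0.260 → slack +2.211/-2.392; half-tol=0.260, Σhalf²=0.647434
  -J: nom -15.000 → Σnom=-81.200; wc +0.190/-0.311 → slack +2.401/-2.703; half-tol=0.251, Σhalf²=0.710184
Nominal = -81.200. Worst-case = [-81.200 - 2.703, -81.200 + 2.401] = [-83.903, -78.799]. RSS = √0.710184 = 0.843.

nominal=-81.200 wc=[-83.903,-78.799] rss=0.843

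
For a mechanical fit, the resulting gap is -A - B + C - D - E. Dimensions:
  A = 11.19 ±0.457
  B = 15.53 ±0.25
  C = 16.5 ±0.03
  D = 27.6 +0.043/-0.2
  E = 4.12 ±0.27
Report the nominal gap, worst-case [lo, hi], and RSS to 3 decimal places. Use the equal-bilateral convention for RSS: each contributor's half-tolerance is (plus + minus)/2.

nominal=-41.940 wc=[-42.990,-40.733] rss=0.600

Stack each dimension's contribution:
  -A: nom -11.190 → Σnom=-11.190; wc +0.457/-0.457 → slack +0.457/-0.457; half-tol=0.457, Σhalf²=0.208849
  -B: nom -15.530 → Σnom=-26.720; wc +0.250/-0.250 → slack +0.707/-0.707; half-tol=0.250, Σhalf²=0.271349
  +C: nom +16.500 → Σnom=-10.220; wc +0.030/-0.030 → slack +0.737/-0.737; half-tol=0.030, Σhalf²=0.272249
  -D: nom -27.600 → Σnom=-37.820; wc +0.200/-0.043 → slack +0.937/-0.780; half-tol=0.121, Σhalf²=0.287011
  -E: nom -4.120 → Σnom=-41.940; wc +0.270/-0.270 → slack +1.207/-1.050; half-tol=0.270, Σhalf²=0.359911
Nominal = -41.940. Worst-case = [-41.940 - 1.050, -41.940 + 1.207] = [-42.990, -40.733]. RSS = √0.359911 = 0.600.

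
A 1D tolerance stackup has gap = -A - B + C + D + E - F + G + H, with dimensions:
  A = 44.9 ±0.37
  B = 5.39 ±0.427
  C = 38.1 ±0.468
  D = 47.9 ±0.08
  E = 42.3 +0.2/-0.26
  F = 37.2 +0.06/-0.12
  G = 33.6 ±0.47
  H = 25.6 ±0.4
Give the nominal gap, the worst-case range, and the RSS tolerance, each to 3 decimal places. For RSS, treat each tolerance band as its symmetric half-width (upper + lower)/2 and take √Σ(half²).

nominal=100.010 wc=[97.475,102.545] rss=0.993

Stack each dimension's contribution:
  -A: nom -44.900 → Σnom=-44.900; wc +0.370/-0.370 → slack +0.370/-0.370; half-tol=0.370, Σhalf²=0.136900
  -B: nom -5.390 → Σnom=-50.290; wc +0.427/-0.427 → slack +0.797/-0.797; half-tol=0.427, Σhalf²=0.319229
  +C: nom +38.100 → Σnom=-12.190; wc +0.468/-0.468 → slack +1.265/-1.265; half-tol=0.468, Σhalf²=0.538253
  +D: nom +47.900 → Σnom=35.710; wc +0.080/-0.080 → slack +1.345/-1.345; half-tol=0.080, Σhalf²=0.544653
  +E: nom +42.300 → Σnom=78.010; wc +0.200/-0.260 → slack +1.545/-1.605; half-tol=0.230, Σhalf²=0.597553
  -F: nom -37.200 → Σnom=40.810; wc +0.120/-0.060 → slack +1.665/-1.665; half-tol=0.090, Σhalf²=0.605653
  +G: nom +33.600 → Σnom=74.410; wc +0.470/-0.470 → slack +2.135/-2.135; half-tol=0.470, Σhalf²=0.826553
  +H: nom +25.600 → Σnom=100.010; wc +0.400/-0.400 → slack +2.535/-2.535; half-tol=0.400, Σhalf²=0.986553
Nominal = 100.010. Worst-case = [100.010 - 2.535, 100.010 + 2.535] = [97.475, 102.545]. RSS = √0.986553 = 0.993.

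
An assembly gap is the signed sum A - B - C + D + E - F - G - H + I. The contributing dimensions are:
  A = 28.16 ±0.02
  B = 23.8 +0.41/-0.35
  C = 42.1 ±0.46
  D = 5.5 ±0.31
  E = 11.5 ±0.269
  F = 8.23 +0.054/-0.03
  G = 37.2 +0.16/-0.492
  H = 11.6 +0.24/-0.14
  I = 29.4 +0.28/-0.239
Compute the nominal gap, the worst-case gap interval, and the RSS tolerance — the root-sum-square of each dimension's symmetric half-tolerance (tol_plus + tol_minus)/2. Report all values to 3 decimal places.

Stack each dimension's contribution:
  +A: nom +28.160 → Σnom=28.160; wc +0.020/-0.020 → slack +0.020/-0.020; half-tol=0.020, Σhalf²=0.000400
  -B: nom -23.800 → Σnom=4.360; wc +0.350/-0.410 → slack +0.370/-0.430; half-tol=0.380, Σhalf²=0.144800
  -C: nom -42.100 → Σnom=-37.740; wc +0.460/-0.460 → slack +0.830/-0.890; half-tol=0.460, Σhalf²=0.356400
  +D: nom +5.500 → Σnom=-32.240; wc +0.310/-0.310 → slack +1.140/-1.200; half-tol=0.310, Σhalf²=0.452500
  +E: nom +11.500 → Σnom=-20.740; wc +0.269/-0.269 → slack +1.409/-1.469; half-tol=0.269, Σhalf²=0.524861
  -F: nom -8.230 → Σnom=-28.970; wc +0.030/-0.054 → slack +1.439/-1.523; half-tol=0.042, Σhalf²=0.526625
  -G: nom -37.200 → Σnom=-66.170; wc +0.492/-0.160 → slack +1.931/-1.683; half-tol=0.326, Σhalf²=0.632901
  -H: nom -11.600 → Σnom=-77.770; wc +0.140/-0.240 → slack +2.071/-1.923; half-tol=0.190, Σhalf²=0.669001
  +I: nom +29.400 → Σnom=-48.370; wc +0.280/-0.239 → slack +2.351/-2.162; half-tol=0.260, Σhalf²=0.736341
Nominal = -48.370. Worst-case = [-48.370 - 2.162, -48.370 + 2.351] = [-50.532, -46.019]. RSS = √0.736341 = 0.858.

nominal=-48.370 wc=[-50.532,-46.019] rss=0.858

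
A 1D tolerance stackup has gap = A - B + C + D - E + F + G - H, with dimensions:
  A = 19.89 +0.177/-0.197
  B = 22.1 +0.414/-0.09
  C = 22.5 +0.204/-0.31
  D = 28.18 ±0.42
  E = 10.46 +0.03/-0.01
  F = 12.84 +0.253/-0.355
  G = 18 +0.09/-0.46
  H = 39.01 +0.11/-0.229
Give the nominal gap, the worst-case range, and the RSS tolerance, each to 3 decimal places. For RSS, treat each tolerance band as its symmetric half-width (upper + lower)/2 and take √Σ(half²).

Stack each dimension's contribution:
  +A: nom +19.890 → Σnom=19.890; wc +0.177/-0.197 → slack +0.177/-0.197; half-tol=0.187, Σhalf²=0.034969
  -B: nom -22.100 → Σnom=-2.210; wc +0.090/-0.414 → slack +0.267/-0.611; half-tol=0.252, Σhalf²=0.098473
  +C: nom +22.500 → Σnom=20.290; wc +0.204/-0.310 → slack +0.471/-0.921; half-tol=0.257, Σhalf²=0.164522
  +D: nom +28.180 → Σnom=48.470; wc +0.420/-0.420 → slack +0.891/-1.341; half-tol=0.420, Σhalf²=0.340922
  -E: nom -10.460 → Σnom=38.010; wc +0.010/-0.030 → slack +0.901/-1.371; half-tol=0.020, Σhalf²=0.341322
  +F: nom +12.840 → Σnom=50.850; wc +0.253/-0.355 → slack +1.154/-1.726; half-tol=0.304, Σhalf²=0.433738
  +G: nom +18.000 → Σnom=68.850; wc +0.090/-0.460 → slack +1.244/-2.186; half-tol=0.275, Σhalf²=0.509363
  -H: nom -39.010 → Σnom=29.840; wc +0.229/-0.110 → slack +1.473/-2.296; half-tol=0.170, Σhalf²=0.538093
Nominal = 29.840. Worst-case = [29.840 - 2.296, 29.840 + 1.473] = [27.544, 31.313]. RSS = √0.538093 = 0.734.

nominal=29.840 wc=[27.544,31.313] rss=0.734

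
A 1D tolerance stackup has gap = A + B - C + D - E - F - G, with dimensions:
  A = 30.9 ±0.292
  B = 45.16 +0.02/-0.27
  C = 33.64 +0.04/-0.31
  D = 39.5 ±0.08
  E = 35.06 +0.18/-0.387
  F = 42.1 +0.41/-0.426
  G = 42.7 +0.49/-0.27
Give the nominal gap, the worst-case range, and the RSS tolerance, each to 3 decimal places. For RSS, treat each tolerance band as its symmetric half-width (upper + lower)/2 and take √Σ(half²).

Stack each dimension's contribution:
  +A: nom +30.900 → Σnom=30.900; wc +0.292/-0.292 → slack +0.292/-0.292; half-tol=0.292, Σhalf²=0.085264
  +B: nom +45.160 → Σnom=76.060; wc +0.020/-0.270 → slack +0.312/-0.562; half-tol=0.145, Σhalf²=0.106289
  -C: nom -33.640 → Σnom=42.420; wc +0.310/-0.040 → slack +0.622/-0.602; half-tol=0.175, Σhalf²=0.136914
  +D: nom +39.500 → Σnom=81.920; wc +0.080/-0.080 → slack +0.702/-0.682; half-tol=0.080, Σhalf²=0.143314
  -E: nom -35.060 → Σnom=46.860; wc +0.387/-0.180 → slack +1.089/-0.862; half-tol=0.283, Σhalf²=0.223686
  -F: nom -42.100 → Σnom=4.760; wc +0.426/-0.410 → slack +1.515/-1.272; half-tol=0.418, Σhalf²=0.398410
  -G: nom -42.700 → Σnom=-37.940; wc +0.270/-0.490 → slack +1.785/-1.762; half-tol=0.380, Σhalf²=0.542810
Nominal = -37.940. Worst-case = [-37.940 - 1.762, -37.940 + 1.785] = [-39.702, -36.155]. RSS = √0.542810 = 0.737.

nominal=-37.940 wc=[-39.702,-36.155] rss=0.737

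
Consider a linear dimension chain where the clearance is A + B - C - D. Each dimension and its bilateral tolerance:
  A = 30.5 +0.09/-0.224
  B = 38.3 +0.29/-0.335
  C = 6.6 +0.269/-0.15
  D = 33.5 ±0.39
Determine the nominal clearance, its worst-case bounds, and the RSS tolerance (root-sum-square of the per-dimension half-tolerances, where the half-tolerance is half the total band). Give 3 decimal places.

nominal=28.700 wc=[27.482,29.620] rss=0.564

Stack each dimension's contribution:
  +A: nom +30.500 → Σnom=30.500; wc +0.090/-0.224 → slack +0.090/-0.224; half-tol=0.157, Σhalf²=0.024649
  +B: nom +38.300 → Σnom=68.800; wc +0.290/-0.335 → slack +0.380/-0.559; half-tol=0.312, Σhalf²=0.122305
  -C: nom -6.600 → Σnom=62.200; wc +0.150/-0.269 → slack +0.530/-0.828; half-tol=0.210, Σhalf²=0.166195
  -D: nom -33.500 → Σnom=28.700; wc +0.390/-0.390 → slack +0.920/-1.218; half-tol=0.390, Σhalf²=0.318296
Nominal = 28.700. Worst-case = [28.700 - 1.218, 28.700 + 0.920] = [27.482, 29.620]. RSS = √0.318296 = 0.564.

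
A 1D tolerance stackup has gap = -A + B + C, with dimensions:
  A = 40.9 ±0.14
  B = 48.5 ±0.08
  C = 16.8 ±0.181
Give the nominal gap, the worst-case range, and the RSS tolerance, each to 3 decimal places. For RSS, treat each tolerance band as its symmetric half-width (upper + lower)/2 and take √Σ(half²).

Stack each dimension's contribution:
  -A: nom -40.900 → Σnom=-40.900; wc +0.140/-0.140 → slack +0.140/-0.140; half-tol=0.140, Σhalf²=0.019600
  +B: nom +48.500 → Σnom=7.600; wc +0.080/-0.080 → slack +0.220/-0.220; half-tol=0.080, Σhalf²=0.026000
  +C: nom +16.800 → Σnom=24.400; wc +0.181/-0.181 → slack +0.401/-0.401; half-tol=0.181, Σhalf²=0.058761
Nominal = 24.400. Worst-case = [24.400 - 0.401, 24.400 + 0.401] = [23.999, 24.801]. RSS = √0.058761 = 0.242.

nominal=24.400 wc=[23.999,24.801] rss=0.242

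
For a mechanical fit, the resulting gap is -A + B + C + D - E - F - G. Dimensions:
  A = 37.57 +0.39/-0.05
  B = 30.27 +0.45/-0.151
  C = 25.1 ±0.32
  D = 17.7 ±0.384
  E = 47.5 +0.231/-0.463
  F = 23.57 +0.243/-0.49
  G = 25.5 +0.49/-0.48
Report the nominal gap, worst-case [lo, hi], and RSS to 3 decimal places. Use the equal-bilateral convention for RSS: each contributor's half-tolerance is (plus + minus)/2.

nominal=-61.070 wc=[-63.279,-58.433] rss=0.937

Stack each dimension's contribution:
  -A: nom -37.570 → Σnom=-37.570; wc +0.050/-0.390 → slack +0.050/-0.390; half-tol=0.220, Σhalf²=0.048400
  +B: nom +30.270 → Σnom=-7.300; wc +0.450/-0.151 → slack +0.500/-0.541; half-tol=0.300, Σhalf²=0.138700
  +C: nom +25.100 → Σnom=17.800; wc +0.320/-0.320 → slack +0.820/-0.861; half-tol=0.320, Σhalf²=0.241100
  +D: nom +17.700 → Σnom=35.500; wc +0.384/-0.384 → slack +1.204/-1.245; half-tol=0.384, Σhalf²=0.388556
  -E: nom -47.500 → Σnom=-12.000; wc +0.463/-0.231 → slack +1.667/-1.476; half-tol=0.347, Σhalf²=0.508965
  -F: nom -23.570 → Σnom=-35.570; wc +0.490/-0.243 → slack +2.157/-1.719; half-tol=0.366, Σhalf²=0.643288
  -G: nom -25.500 → Σnom=-61.070; wc +0.480/-0.490 → slack +2.637/-2.209; half-tol=0.485, Σhalf²=0.878513
Nominal = -61.070. Worst-case = [-61.070 - 2.209, -61.070 + 2.637] = [-63.279, -58.433]. RSS = √0.878513 = 0.937.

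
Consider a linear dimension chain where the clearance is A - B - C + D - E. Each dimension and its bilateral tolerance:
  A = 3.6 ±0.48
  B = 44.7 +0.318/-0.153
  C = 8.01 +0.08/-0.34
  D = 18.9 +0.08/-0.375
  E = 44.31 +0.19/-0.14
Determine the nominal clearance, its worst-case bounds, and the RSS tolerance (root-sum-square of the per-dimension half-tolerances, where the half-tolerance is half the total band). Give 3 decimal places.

Stack each dimension's contribution:
  +A: nom +3.600 → Σnom=3.600; wc +0.480/-0.480 → slack +0.480/-0.480; half-tol=0.480, Σhalf²=0.230400
  -B: nom -44.700 → Σnom=-41.100; wc +0.153/-0.318 → slack +0.633/-0.798; half-tol=0.235, Σhalf²=0.285860
  -C: nom -8.010 → Σnom=-49.110; wc +0.340/-0.080 → slack +0.973/-0.878; half-tol=0.210, Σhalf²=0.329960
  +D: nom +18.900 → Σnom=-30.210; wc +0.080/-0.375 → slack +1.053/-1.253; half-tol=0.228, Σhalf²=0.381717
  -E: nom -44.310 → Σnom=-74.520; wc +0.140/-0.190 → slack +1.193/-1.443; half-tol=0.165, Σhalf²=0.408942
Nominal = -74.520. Worst-case = [-74.520 - 1.443, -74.520 + 1.193] = [-75.963, -73.327]. RSS = √0.408942 = 0.639.

nominal=-74.520 wc=[-75.963,-73.327] rss=0.639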